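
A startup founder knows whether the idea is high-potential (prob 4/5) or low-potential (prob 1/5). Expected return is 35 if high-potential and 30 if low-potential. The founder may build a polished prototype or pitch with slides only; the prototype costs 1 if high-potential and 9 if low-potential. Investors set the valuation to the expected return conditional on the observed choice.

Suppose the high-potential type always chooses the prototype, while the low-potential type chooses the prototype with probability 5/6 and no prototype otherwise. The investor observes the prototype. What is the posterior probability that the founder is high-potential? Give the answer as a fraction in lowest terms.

P(the prototype) = (4/5)·1 + (1/5)·(5/6) = 29/30.
By Bayes' rule, P(high-potential | the prototype) = (4/5) / (29/30) = 24/29.

24/29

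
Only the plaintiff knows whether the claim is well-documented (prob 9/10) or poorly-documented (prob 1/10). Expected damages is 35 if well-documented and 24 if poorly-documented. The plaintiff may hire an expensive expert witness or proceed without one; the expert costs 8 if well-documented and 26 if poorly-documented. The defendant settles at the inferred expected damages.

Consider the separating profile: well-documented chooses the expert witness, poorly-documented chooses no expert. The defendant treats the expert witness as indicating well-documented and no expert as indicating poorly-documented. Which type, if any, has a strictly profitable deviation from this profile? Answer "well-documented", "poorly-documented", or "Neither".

Neither

The expert witness pays 35; no expert pays 24.
well-documented: assigned the expert witness, nets 35 − 8 = 27; deviating to no expert nets 24.
poorly-documented: assigned no expert, nets 24; deviating to the expert witness nets 35 − 26 = 9.
Both types strictly prefer their assigned action; no profitable deviation.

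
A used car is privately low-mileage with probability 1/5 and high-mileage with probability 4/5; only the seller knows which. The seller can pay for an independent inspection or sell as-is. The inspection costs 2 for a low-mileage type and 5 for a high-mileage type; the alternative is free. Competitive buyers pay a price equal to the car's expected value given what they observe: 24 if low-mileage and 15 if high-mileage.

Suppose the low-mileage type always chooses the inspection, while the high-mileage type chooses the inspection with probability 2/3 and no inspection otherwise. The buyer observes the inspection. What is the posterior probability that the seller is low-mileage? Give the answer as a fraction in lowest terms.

3/11

P(the inspection) = (1/5)·1 + (4/5)·(2/3) = 11/15.
By Bayes' rule, P(low-mileage | the inspection) = (1/5) / (11/15) = 3/11.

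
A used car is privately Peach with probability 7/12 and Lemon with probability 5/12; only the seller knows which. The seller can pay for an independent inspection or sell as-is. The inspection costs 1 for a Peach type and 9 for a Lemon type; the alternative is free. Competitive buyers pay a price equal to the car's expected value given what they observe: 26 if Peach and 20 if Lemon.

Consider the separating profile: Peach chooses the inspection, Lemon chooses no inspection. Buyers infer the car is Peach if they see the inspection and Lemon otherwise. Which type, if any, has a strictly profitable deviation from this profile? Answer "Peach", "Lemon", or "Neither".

Neither

The inspection pays 26; no inspection pays 20.
Peach: assigned the inspection, nets 26 − 1 = 25; deviating to no inspection nets 20.
Lemon: assigned no inspection, nets 20; deviating to the inspection nets 26 − 9 = 17.
Both types strictly prefer their assigned action; no profitable deviation.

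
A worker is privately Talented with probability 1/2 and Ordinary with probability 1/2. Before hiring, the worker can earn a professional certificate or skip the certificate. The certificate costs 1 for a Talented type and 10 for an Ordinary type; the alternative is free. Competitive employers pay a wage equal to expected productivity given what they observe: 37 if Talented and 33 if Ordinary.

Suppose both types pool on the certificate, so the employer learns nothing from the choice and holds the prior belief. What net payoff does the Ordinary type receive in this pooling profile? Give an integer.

25

Pooled wage = 1/2·37 + 1/2·33 = 35.
Ordinary pays cost 10 for the certificate, so net payoff = 35 − 10 = 25.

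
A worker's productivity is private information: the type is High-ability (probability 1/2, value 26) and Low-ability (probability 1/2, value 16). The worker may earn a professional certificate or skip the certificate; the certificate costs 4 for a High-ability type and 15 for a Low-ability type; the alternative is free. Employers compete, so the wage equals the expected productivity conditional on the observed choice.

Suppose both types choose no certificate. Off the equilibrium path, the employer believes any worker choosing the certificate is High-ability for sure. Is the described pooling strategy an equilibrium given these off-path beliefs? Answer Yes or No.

No

On path, the employer holds the prior and pays 1/2·26 + 1/2·16 = 21. Off path (the certificate), believing High-ability, it pays 26.
High-ability: no certificate nets 21; the certificate nets 26 − 4 = 22. High-ability would deviate.
Low-ability: no certificate nets 21; the certificate nets 26 − 15 = 11. Low-ability stays.
A type deviates, so pooling fails.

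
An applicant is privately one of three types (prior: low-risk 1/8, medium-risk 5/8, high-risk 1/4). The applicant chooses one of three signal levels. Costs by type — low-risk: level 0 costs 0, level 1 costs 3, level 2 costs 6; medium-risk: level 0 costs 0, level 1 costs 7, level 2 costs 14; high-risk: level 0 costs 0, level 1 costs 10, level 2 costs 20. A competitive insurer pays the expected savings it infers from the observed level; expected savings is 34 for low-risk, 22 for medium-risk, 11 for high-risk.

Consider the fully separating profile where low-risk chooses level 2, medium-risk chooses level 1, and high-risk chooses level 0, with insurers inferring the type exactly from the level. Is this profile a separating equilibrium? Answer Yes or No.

No

Separating rebates: level 2 → 34, level 1 → 22, level 0 → 11.
low-risk (assigned level 2): level 0: 11 − 0 = 11; level 1: 22 − 3 = 19; level 2: 34 − 6 = 28. low-risk stays.
medium-risk (assigned level 1): level 0: 11 − 0 = 11; level 1: 22 − 7 = 15; level 2: 34 − 14 = 20. medium-risk prefers level 2.
high-risk (assigned level 0): level 0: 11 − 0 = 11; level 1: 22 − 10 = 12; level 2: 34 − 20 = 14. high-risk prefers level 2.
At least one type deviates; the separating profile fails.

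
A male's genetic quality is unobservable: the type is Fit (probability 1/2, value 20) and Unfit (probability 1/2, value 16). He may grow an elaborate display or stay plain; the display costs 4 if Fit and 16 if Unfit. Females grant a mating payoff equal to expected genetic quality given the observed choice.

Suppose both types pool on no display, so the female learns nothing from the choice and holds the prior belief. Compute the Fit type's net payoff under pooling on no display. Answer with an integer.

Pooled mating payoff = 1/2·20 + 1/2·16 = 18.
Fit pays no cost for no display, so net payoff = 18.

18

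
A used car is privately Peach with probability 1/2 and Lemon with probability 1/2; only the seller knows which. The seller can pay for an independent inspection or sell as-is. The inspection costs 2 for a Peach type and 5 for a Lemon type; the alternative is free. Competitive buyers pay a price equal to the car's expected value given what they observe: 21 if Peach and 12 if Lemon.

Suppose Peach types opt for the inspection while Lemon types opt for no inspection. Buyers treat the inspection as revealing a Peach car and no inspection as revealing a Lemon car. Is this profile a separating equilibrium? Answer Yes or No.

No

Under these beliefs, the inspection earns price 21 and no inspection earns price 12.
Peach: the inspection nets 21 − 2 = 19; no inspection nets 12. Peach prefers the inspection.
Lemon: the inspection nets 21 − 5 = 16; no inspection nets 12. Lemon would deviate to the inspection.
Lemon has a profitable deviation, so the profile is not an equilibrium.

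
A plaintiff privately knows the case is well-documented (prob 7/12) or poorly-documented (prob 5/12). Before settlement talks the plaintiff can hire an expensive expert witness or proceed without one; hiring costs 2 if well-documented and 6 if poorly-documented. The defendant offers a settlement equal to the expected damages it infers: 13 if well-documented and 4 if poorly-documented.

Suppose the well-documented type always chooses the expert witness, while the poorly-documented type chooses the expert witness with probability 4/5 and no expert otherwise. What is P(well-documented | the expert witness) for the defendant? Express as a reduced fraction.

P(the expert witness) = (7/12)·1 + (5/12)·(4/5) = 11/12.
By Bayes' rule, P(well-documented | the expert witness) = (7/12) / (11/12) = 7/11.

7/11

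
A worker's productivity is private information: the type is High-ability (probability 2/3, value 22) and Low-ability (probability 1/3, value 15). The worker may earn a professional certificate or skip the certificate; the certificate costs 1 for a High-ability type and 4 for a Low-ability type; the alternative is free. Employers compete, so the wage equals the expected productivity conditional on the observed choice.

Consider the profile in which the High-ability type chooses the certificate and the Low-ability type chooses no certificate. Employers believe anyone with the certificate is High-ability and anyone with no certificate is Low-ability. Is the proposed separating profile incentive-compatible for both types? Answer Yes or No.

Under these beliefs, the certificate earns wage 22 and no certificate earns wage 15.
High-ability: the certificate nets 22 − 1 = 21; no certificate nets 15. High-ability prefers the certificate.
Low-ability: the certificate nets 22 − 4 = 18; no certificate nets 15. Low-ability would deviate to the certificate.
Low-ability has a profitable deviation, so the profile is not an equilibrium.

No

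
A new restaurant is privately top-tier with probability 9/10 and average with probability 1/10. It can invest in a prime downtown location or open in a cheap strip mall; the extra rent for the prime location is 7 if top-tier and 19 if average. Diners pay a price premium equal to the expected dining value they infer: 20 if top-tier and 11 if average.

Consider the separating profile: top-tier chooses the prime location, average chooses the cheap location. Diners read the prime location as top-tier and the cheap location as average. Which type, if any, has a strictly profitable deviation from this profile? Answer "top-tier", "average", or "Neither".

Neither

The prime location pays 20; the cheap location pays 11.
top-tier: assigned the prime location, nets 20 − 7 = 13; deviating to the cheap location nets 11.
average: assigned the cheap location, nets 11; deviating to the prime location nets 20 − 19 = 1.
Both types strictly prefer their assigned action; no profitable deviation.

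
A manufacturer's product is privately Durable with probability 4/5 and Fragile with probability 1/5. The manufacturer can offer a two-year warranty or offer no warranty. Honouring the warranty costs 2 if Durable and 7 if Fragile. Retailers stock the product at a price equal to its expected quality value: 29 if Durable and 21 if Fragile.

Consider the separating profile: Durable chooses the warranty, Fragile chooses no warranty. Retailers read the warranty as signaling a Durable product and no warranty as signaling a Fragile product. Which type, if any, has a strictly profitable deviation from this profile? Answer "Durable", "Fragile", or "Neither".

Fragile

The warranty pays 29; no warranty pays 21.
Durable: assigned the warranty, nets 29 − 2 = 27; deviating to no warranty nets 21.
Fragile: assigned no warranty, nets 21; deviating to the warranty nets 29 − 7 = 22.
The Fragile type gains 1 by deviating.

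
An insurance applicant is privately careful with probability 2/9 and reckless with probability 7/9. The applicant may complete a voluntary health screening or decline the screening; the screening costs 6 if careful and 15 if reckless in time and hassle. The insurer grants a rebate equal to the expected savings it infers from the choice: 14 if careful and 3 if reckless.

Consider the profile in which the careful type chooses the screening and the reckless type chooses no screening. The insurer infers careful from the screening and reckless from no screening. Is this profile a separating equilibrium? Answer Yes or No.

Yes

Under these beliefs, the screening earns rebate 14 and no screening earns rebate 3.
careful: the screening nets 14 − 6 = 8; no screening nets 3. careful prefers the screening.
reckless: the screening nets 14 − 15 = -1; no screening nets 3. reckless prefers no screening.
Neither type deviates, so the separating profile is an equilibrium.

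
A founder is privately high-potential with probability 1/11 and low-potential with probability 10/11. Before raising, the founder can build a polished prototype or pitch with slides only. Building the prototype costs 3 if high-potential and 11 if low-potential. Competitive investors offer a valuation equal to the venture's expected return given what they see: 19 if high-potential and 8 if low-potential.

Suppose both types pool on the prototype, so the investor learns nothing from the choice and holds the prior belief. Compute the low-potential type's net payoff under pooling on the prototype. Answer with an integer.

Pooled valuation = 1/11·19 + 10/11·8 = 9.
low-potential pays cost 11 for the prototype, so net payoff = 9 − 11 = -2.

-2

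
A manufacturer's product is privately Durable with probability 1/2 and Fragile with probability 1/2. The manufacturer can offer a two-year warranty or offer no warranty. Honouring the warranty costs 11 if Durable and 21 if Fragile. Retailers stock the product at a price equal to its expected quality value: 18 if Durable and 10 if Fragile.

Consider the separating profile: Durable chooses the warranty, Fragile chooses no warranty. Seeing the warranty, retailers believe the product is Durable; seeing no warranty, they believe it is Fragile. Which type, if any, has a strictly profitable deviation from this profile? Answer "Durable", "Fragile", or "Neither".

The warranty pays 18; no warranty pays 10.
Durable: assigned the warranty, nets 18 − 11 = 7; deviating to no warranty nets 10.
Fragile: assigned no warranty, nets 10; deviating to the warranty nets 18 − 21 = -3.
The Durable type gains 3 by deviating.

Durable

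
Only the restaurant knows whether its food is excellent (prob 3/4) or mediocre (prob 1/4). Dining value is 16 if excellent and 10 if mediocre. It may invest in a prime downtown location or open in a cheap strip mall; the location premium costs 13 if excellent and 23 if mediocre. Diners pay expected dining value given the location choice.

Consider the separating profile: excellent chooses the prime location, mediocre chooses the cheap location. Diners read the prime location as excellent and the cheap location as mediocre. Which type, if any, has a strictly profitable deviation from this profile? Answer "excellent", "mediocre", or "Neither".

excellent

The prime location pays 16; the cheap location pays 10.
excellent: assigned the prime location, nets 16 − 13 = 3; deviating to the cheap location nets 10.
mediocre: assigned the cheap location, nets 10; deviating to the prime location nets 16 − 23 = -7.
The excellent type gains 7 by deviating.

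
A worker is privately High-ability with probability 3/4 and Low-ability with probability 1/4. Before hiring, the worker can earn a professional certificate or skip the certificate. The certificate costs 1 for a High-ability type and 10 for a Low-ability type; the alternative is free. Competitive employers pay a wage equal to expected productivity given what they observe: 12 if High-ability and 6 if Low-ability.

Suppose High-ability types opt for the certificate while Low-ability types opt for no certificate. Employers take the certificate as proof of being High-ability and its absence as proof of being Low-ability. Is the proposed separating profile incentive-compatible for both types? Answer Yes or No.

Yes

Under these beliefs, the certificate earns wage 12 and no certificate earns wage 6.
High-ability: the certificate nets 12 − 1 = 11; no certificate nets 6. High-ability prefers the certificate.
Low-ability: the certificate nets 12 − 10 = 2; no certificate nets 6. Low-ability prefers no certificate.
Neither type deviates, so the separating profile is an equilibrium.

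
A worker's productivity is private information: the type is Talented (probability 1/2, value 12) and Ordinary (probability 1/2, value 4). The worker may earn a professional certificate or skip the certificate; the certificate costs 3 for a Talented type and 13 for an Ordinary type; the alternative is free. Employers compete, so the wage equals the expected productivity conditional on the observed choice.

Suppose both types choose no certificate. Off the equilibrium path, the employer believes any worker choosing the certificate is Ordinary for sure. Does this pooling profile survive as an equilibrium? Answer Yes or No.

Yes

On path, the employer holds the prior and pays 1/2·12 + 1/2·4 = 8. Off path (the certificate), believing Ordinary, it pays 4.
Talented: no certificate nets 8; the certificate nets 4 − 3 = 1. Talented stays.
Ordinary: no certificate nets 8; the certificate nets 4 − 13 = -9. Ordinary stays.
No type deviates, so pooling is sustained.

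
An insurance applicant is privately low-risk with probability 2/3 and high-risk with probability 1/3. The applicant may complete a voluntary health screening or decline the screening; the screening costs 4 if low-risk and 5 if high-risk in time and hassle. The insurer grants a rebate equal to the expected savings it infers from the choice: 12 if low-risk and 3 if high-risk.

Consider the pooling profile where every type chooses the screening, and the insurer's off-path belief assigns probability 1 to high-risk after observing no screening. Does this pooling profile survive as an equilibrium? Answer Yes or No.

Yes

On path, the insurer holds the prior and pays 2/3·12 + 1/3·3 = 9. Off path (no screening), believing high-risk, it pays 3.
low-risk: the screening nets 9 − 4 = 5; no screening nets 3. low-risk stays.
high-risk: the screening nets 9 − 5 = 4; no screening nets 3. high-risk stays.
No type deviates, so pooling is sustained.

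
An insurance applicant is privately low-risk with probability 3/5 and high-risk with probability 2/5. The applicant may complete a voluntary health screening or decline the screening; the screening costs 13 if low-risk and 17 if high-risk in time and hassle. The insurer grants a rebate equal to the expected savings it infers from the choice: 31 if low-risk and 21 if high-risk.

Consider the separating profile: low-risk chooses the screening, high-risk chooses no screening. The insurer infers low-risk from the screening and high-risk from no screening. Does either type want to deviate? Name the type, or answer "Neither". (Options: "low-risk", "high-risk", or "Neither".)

low-risk

The screening pays 31; no screening pays 21.
low-risk: assigned the screening, nets 31 − 13 = 18; deviating to no screening nets 21.
high-risk: assigned no screening, nets 21; deviating to the screening nets 31 − 17 = 14.
The low-risk type gains 3 by deviating.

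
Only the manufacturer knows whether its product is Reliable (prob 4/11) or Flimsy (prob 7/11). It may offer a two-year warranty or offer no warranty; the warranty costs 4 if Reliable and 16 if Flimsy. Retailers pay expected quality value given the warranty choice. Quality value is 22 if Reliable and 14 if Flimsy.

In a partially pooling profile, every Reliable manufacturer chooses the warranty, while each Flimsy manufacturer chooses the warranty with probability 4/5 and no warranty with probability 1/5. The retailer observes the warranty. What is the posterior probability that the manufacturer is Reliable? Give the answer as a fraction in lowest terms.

5/12

P(the warranty) = (4/11)·1 + (7/11)·(4/5) = 48/55.
By Bayes' rule, P(Reliable | the warranty) = (4/11) / (48/55) = 5/12.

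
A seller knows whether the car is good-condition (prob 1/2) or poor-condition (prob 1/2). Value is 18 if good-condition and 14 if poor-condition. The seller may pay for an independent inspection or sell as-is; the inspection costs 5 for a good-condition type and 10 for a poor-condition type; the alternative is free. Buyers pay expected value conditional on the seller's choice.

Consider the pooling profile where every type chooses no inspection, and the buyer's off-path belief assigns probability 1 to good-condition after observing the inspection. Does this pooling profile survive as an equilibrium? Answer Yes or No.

On path, the buyer holds the prior and pays 1/2·18 + 1/2·14 = 16. Off path (the inspection), believing good-condition, it pays 18.
good-condition: no inspection nets 16; the inspection nets 18 − 5 = 13. good-condition stays.
poor-condition: no inspection nets 16; the inspection nets 18 − 10 = 8. poor-condition stays.
No type deviates, so pooling is sustained.

Yes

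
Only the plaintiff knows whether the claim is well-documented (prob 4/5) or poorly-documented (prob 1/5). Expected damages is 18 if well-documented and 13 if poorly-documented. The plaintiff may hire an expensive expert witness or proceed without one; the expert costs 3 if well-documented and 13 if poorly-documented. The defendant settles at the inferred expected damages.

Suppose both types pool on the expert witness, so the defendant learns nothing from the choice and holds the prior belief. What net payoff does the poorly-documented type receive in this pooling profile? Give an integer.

Pooled settlement = 4/5·18 + 1/5·13 = 17.
poorly-documented pays cost 13 for the expert witness, so net payoff = 17 − 13 = 4.

4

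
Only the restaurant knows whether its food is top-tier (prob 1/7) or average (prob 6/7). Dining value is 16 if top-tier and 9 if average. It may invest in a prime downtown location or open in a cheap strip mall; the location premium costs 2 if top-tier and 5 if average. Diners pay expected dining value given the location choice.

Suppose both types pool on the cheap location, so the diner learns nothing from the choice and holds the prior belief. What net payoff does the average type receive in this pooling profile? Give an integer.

10

Pooled price premium = 1/7·16 + 6/7·9 = 10.
average pays no cost for the cheap location, so net payoff = 10.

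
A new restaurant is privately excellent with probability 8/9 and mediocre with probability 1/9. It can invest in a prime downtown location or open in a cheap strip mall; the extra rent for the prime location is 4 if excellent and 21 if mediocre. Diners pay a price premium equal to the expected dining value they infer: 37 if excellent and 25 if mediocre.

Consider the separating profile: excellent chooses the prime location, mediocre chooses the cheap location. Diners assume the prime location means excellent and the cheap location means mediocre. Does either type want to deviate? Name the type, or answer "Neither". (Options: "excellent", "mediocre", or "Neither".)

The prime location pays 37; the cheap location pays 25.
excellent: assigned the prime location, nets 37 − 4 = 33; deviating to the cheap location nets 25.
mediocre: assigned the cheap location, nets 25; deviating to the prime location nets 37 − 21 = 16.
Both types strictly prefer their assigned action; no profitable deviation.

Neither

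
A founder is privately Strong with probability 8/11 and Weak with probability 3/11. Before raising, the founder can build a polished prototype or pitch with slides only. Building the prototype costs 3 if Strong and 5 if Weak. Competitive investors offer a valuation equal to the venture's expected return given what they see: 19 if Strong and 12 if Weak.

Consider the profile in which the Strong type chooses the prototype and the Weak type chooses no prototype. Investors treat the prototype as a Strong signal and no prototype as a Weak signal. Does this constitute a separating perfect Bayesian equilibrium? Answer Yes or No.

Under these beliefs, the prototype earns valuation 19 and no prototype earns valuation 12.
Strong: the prototype nets 19 − 3 = 16; no prototype nets 12. Strong prefers the prototype.
Weak: the prototype nets 19 − 5 = 14; no prototype nets 12. Weak would deviate to the prototype.
Weak has a profitable deviation, so the profile is not an equilibrium.

No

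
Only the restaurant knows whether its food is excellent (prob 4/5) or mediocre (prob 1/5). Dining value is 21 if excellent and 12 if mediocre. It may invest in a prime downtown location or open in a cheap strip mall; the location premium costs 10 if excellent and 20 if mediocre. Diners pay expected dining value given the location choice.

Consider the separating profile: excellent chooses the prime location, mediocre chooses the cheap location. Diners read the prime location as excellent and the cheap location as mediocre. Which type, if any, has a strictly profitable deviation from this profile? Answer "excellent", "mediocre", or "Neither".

The prime location pays 21; the cheap location pays 12.
excellent: assigned the prime location, nets 21 − 10 = 11; deviating to the cheap location nets 12.
mediocre: assigned the cheap location, nets 12; deviating to the prime location nets 21 − 20 = 1.
The excellent type gains 1 by deviating.

excellent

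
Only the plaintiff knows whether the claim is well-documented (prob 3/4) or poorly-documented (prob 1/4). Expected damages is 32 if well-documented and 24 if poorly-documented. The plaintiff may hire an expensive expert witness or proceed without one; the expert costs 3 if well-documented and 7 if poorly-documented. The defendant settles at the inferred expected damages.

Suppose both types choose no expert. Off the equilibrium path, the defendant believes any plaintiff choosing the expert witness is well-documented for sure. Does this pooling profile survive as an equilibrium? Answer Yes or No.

On path, the defendant holds the prior and pays 3/4·32 + 1/4·24 = 30. Off path (the expert witness), believing well-documented, it pays 32.
well-documented: no expert nets 30; the expert witness nets 32 − 3 = 29. well-documented stays.
poorly-documented: no expert nets 30; the expert witness nets 32 − 7 = 25. poorly-documented stays.
No type deviates, so pooling is sustained.

Yes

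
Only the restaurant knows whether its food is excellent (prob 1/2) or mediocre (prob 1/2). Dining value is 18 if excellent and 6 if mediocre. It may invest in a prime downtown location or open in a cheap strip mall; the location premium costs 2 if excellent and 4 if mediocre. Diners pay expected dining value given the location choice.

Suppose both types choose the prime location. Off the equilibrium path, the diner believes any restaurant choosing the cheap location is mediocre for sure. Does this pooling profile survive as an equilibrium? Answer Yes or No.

Yes

On path, the diner holds the prior and pays 1/2·18 + 1/2·6 = 12. Off path (the cheap location), believing mediocre, it pays 6.
excellent: the prime location nets 12 − 2 = 10; the cheap location nets 6. excellent stays.
mediocre: the prime location nets 12 − 4 = 8; the cheap location nets 6. mediocre stays.
No type deviates, so pooling is sustained.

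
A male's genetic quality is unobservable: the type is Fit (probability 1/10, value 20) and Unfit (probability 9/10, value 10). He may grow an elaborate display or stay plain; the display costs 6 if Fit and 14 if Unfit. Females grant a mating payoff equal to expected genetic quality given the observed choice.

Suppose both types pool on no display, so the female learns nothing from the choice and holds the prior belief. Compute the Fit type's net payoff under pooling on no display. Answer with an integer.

11

Pooled mating payoff = 1/10·20 + 9/10·10 = 11.
Fit pays no cost for no display, so net payoff = 11.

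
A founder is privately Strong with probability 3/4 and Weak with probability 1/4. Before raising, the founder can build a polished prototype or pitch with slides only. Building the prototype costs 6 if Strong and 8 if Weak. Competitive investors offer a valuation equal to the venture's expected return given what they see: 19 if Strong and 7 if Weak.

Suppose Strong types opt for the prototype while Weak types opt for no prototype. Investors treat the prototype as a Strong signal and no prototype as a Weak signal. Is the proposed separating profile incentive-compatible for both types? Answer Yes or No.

Under these beliefs, the prototype earns valuation 19 and no prototype earns valuation 7.
Strong: the prototype nets 19 − 6 = 13; no prototype nets 7. Strong prefers the prototype.
Weak: the prototype nets 19 − 8 = 11; no prototype nets 7. Weak would deviate to the prototype.
Weak has a profitable deviation, so the profile is not an equilibrium.

No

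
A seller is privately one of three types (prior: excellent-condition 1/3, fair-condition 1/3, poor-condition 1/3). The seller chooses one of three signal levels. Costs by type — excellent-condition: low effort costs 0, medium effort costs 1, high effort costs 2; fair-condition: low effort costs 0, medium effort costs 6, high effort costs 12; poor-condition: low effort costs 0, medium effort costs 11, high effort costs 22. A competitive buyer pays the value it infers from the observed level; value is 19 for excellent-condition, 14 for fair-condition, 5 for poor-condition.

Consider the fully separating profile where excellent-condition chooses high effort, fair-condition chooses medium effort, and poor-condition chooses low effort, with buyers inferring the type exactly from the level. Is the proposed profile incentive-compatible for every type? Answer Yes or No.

Separating prices: high effort → 19, medium effort → 14, low effort → 5.
excellent-condition (assigned high effort): low effort: 5 − 0 = 5; medium effort: 14 − 1 = 13; high effort: 19 − 2 = 17. excellent-condition stays.
fair-condition (assigned medium effort): low effort: 5 − 0 = 5; medium effort: 14 − 6 = 8; high effort: 19 − 12 = 7. fair-condition stays.
poor-condition (assigned low effort): low effort: 5 − 0 = 5; medium effort: 14 − 11 = 3; high effort: 19 − 22 = -3. poor-condition stays.
Every type prefers its assigned level; separation holds.

Yes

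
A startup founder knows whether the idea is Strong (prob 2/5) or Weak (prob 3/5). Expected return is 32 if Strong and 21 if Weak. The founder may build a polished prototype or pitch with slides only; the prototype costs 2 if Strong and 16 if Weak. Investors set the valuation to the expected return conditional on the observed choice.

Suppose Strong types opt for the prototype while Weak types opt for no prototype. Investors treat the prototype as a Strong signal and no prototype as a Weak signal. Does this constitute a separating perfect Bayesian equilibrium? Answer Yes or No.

Under these beliefs, the prototype earns valuation 32 and no prototype earns valuation 21.
Strong: the prototype nets 32 − 2 = 30; no prototype nets 21. Strong prefers the prototype.
Weak: the prototype nets 32 − 16 = 16; no prototype nets 21. Weak prefers no prototype.
Neither type deviates, so the separating profile is an equilibrium.

Yes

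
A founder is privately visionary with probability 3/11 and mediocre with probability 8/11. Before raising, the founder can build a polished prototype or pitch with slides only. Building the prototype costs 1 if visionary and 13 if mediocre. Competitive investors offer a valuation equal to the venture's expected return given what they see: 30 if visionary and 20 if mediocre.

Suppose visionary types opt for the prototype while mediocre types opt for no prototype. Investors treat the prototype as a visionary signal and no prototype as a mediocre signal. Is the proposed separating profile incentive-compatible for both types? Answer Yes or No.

Under these beliefs, the prototype earns valuation 30 and no prototype earns valuation 20.
visionary: the prototype nets 30 − 1 = 29; no prototype nets 20. visionary prefers the prototype.
mediocre: the prototype nets 30 − 13 = 17; no prototype nets 20. mediocre prefers no prototype.
Neither type deviates, so the separating profile is an equilibrium.

Yes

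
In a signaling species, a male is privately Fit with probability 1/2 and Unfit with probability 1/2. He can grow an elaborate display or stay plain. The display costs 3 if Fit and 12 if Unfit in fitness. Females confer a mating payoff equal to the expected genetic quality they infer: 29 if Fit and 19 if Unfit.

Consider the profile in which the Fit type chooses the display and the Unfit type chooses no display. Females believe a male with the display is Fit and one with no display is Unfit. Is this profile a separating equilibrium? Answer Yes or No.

Yes

Under these beliefs, the display earns mating payoff 29 and no display earns mating payoff 19.
Fit: the display nets 29 − 3 = 26; no display nets 19. Fit prefers the display.
Unfit: the display nets 29 − 12 = 17; no display nets 19. Unfit prefers no display.
Neither type deviates, so the separating profile is an equilibrium.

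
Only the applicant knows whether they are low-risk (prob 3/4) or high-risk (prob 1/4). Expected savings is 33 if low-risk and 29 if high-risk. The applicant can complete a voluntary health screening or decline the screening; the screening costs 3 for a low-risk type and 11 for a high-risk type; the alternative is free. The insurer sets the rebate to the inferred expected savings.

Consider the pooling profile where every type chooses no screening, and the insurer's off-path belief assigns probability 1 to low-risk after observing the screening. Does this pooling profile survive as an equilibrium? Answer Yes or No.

On path, the insurer holds the prior and pays 3/4·33 + 1/4·29 = 32. Off path (the screening), believing low-risk, it pays 33.
low-risk: no screening nets 32; the screening nets 33 − 3 = 30. low-risk stays.
high-risk: no screening nets 32; the screening nets 33 − 11 = 22. high-risk stays.
No type deviates, so pooling is sustained.

Yes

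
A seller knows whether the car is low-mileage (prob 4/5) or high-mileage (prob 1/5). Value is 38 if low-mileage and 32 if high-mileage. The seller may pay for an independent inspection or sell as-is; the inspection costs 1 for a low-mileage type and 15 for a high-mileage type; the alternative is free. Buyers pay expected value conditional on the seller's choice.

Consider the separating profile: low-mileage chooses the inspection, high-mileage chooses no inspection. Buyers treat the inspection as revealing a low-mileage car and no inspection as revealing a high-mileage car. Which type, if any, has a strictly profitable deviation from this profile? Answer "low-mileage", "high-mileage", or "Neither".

Neither

The inspection pays 38; no inspection pays 32.
low-mileage: assigned the inspection, nets 38 − 1 = 37; deviating to no inspection nets 32.
high-mileage: assigned no inspection, nets 32; deviating to the inspection nets 38 − 15 = 23.
Both types strictly prefer their assigned action; no profitable deviation.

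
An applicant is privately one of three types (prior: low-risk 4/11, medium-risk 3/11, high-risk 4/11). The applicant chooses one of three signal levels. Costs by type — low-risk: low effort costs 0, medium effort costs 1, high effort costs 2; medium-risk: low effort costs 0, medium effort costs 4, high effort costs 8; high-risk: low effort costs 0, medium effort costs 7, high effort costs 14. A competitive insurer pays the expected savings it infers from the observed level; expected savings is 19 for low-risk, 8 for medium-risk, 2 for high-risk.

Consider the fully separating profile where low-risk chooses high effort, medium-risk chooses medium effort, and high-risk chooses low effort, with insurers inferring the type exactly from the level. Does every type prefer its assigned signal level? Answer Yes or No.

Separating rebates: high effort → 19, medium effort → 8, low effort → 2.
low-risk (assigned high effort): low effort: 2 − 0 = 2; medium effort: 8 − 1 = 7; high effort: 19 − 2 = 17. low-risk stays.
medium-risk (assigned medium effort): low effort: 2 − 0 = 2; medium effort: 8 − 4 = 4; high effort: 19 − 8 = 11. medium-risk prefers high effort.
high-risk (assigned low effort): low effort: 2 − 0 = 2; medium effort: 8 − 7 = 1; high effort: 19 − 14 = 5. high-risk prefers high effort.
At least one type deviates; the separating profile fails.

No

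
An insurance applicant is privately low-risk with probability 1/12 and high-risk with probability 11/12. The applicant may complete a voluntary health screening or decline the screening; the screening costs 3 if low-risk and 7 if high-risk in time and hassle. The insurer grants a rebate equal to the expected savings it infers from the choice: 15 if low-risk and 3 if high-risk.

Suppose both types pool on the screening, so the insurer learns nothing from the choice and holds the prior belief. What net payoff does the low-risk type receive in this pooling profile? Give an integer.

1

Pooled rebate = 1/12·15 + 11/12·3 = 4.
low-risk pays cost 3 for the screening, so net payoff = 4 − 3 = 1.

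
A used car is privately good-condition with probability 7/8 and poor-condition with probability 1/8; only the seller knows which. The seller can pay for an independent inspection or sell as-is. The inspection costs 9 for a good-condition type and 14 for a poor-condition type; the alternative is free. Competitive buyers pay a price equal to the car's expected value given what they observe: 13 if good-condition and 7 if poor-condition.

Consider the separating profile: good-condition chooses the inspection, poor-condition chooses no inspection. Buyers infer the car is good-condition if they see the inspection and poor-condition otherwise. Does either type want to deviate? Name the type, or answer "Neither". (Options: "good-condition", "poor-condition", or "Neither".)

The inspection pays 13; no inspection pays 7.
good-condition: assigned the inspection, nets 13 − 9 = 4; deviating to no inspection nets 7.
poor-condition: assigned no inspection, nets 7; deviating to the inspection nets 13 − 14 = -1.
The good-condition type gains 3 by deviating.

good-condition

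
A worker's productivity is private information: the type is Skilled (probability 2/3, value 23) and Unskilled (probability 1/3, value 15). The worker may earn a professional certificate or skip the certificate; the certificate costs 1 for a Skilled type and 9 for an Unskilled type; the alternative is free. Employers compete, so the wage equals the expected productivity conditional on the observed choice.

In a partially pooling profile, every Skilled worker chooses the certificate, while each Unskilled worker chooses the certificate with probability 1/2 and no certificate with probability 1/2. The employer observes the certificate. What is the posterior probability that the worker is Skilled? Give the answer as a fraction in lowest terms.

4/5

P(the certificate) = (2/3)·1 + (1/3)·(1/2) = 5/6.
By Bayes' rule, P(Skilled | the certificate) = (2/3) / (5/6) = 4/5.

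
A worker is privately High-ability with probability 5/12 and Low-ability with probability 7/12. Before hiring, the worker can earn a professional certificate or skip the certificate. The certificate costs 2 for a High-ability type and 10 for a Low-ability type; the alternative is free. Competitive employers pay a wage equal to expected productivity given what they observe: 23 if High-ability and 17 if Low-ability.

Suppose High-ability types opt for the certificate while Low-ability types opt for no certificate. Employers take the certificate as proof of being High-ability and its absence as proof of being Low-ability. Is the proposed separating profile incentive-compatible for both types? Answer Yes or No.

Yes

Under these beliefs, the certificate earns wage 23 and no certificate earns wage 17.
High-ability: the certificate nets 23 − 2 = 21; no certificate nets 17. High-ability prefers the certificate.
Low-ability: the certificate nets 23 − 10 = 13; no certificate nets 17. Low-ability prefers no certificate.
Neither type deviates, so the separating profile is an equilibrium.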